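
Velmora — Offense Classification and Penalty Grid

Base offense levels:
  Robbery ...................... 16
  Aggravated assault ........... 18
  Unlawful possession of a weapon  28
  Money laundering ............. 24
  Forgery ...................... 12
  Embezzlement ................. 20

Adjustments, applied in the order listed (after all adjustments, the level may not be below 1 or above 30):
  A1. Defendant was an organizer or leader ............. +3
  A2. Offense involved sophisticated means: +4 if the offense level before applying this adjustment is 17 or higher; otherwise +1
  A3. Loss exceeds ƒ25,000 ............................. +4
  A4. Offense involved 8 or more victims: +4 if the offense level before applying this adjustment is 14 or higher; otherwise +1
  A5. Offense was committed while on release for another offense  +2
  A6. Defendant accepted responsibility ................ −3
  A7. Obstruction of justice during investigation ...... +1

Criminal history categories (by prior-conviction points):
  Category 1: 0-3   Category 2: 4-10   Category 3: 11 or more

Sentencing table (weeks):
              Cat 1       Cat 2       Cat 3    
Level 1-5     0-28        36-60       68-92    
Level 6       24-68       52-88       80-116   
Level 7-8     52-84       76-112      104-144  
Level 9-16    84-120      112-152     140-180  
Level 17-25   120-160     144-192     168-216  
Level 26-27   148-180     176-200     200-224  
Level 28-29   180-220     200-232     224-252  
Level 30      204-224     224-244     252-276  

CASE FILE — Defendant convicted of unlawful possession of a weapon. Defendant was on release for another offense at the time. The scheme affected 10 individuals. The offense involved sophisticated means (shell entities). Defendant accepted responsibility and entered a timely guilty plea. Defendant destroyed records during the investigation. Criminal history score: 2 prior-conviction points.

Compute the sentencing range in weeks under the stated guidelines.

204-224 weeks

Base offense level for unlawful possession of a weapon: 28.
A1 does not apply.
A2 applies (level before this adjustment is 28 ≥ 17, so +4): 28 + 4 = 32.
A4 applies (level before this adjustment is 32 ≥ 14, so +4): 32 + 4 = 36.
A5 applies: 36 + 2 = 38.
A6 applies: 38 − 3 = 35.
A7 applies: 35 + 1 = 36.
Level 36 exceeds the maximum of 30; capped at 30.
Final offense level: 30.
Criminal history: 2 prior points → Category 1 (0-3).
Level 30 falls in the 30 band.
Grid: Level 30 × Category 1 = 204-224 weeks.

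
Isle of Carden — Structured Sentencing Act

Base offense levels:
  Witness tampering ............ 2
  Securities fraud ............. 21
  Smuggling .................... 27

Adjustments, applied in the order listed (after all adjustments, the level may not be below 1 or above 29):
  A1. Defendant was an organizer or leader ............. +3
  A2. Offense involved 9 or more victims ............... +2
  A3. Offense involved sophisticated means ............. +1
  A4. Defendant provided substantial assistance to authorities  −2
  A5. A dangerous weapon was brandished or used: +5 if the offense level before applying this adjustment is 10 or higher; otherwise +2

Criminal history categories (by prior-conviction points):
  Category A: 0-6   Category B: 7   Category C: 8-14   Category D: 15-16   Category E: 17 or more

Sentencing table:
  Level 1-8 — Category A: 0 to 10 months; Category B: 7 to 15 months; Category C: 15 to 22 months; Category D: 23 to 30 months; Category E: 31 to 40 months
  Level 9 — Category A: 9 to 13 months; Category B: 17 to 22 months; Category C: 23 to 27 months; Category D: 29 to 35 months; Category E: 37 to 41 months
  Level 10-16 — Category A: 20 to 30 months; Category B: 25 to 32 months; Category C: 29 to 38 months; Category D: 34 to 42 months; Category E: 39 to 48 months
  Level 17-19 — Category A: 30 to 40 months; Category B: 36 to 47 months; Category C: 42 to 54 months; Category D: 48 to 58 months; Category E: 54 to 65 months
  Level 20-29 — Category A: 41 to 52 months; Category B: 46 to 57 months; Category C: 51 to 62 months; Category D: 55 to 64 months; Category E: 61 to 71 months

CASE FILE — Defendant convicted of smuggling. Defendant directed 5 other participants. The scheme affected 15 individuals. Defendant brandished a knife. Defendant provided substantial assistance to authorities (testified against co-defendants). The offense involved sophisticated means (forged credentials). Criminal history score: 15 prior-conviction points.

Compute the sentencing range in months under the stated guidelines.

Base offense level for smuggling: 27.
A1 applies: 27 + 3 = 30.
A2 applies: 30 + 2 = 32.
A3 applies: 32 + 1 = 33.
A4 applies: 33 − 2 = 31.
A5 applies (level before this adjustment is 31 ≥ 10, so +5): 31 + 5 = 36.
Level 36 exceeds the maximum of 29; capped at 29.
Final offense level: 29.
Criminal history: 15 prior points → Category D (15-16).
Level 29 falls in the 20-29 band.
Grid: Level 20-29 × Category D = 55-64 months.

55-64 months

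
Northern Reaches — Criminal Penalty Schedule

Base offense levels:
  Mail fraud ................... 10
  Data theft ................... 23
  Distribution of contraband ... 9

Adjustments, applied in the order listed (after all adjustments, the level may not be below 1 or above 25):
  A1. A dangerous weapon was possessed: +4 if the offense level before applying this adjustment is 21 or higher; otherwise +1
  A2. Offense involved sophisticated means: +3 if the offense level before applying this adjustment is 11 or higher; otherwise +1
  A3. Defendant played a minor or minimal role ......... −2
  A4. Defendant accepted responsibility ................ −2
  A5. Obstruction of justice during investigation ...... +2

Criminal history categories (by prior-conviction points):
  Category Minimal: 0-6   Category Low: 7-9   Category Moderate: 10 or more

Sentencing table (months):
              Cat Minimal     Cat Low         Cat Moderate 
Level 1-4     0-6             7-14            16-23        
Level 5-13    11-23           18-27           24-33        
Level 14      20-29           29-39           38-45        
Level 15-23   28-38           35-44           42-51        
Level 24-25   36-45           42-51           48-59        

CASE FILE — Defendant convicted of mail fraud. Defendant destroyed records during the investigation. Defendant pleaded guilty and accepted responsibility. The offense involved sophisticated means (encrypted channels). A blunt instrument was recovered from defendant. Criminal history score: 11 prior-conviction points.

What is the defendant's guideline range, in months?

38-45 months

Base offense level for mail fraud: 10.
A1 applies (level before this adjustment is 10 < 21, so +1): 10 + 1 = 11.
A2 applies (level before this adjustment is 11 ≥ 11, so +3): 11 + 3 = 14.
A4 applies: 14 − 2 = 12.
A5 applies: 12 + 2 = 14.
Final offense level: 14.
Criminal history: 11 prior points → Category Moderate (10+).
Level 14 falls in the 14 band.
Grid: Level 14 × Category Moderate = 38-45 months.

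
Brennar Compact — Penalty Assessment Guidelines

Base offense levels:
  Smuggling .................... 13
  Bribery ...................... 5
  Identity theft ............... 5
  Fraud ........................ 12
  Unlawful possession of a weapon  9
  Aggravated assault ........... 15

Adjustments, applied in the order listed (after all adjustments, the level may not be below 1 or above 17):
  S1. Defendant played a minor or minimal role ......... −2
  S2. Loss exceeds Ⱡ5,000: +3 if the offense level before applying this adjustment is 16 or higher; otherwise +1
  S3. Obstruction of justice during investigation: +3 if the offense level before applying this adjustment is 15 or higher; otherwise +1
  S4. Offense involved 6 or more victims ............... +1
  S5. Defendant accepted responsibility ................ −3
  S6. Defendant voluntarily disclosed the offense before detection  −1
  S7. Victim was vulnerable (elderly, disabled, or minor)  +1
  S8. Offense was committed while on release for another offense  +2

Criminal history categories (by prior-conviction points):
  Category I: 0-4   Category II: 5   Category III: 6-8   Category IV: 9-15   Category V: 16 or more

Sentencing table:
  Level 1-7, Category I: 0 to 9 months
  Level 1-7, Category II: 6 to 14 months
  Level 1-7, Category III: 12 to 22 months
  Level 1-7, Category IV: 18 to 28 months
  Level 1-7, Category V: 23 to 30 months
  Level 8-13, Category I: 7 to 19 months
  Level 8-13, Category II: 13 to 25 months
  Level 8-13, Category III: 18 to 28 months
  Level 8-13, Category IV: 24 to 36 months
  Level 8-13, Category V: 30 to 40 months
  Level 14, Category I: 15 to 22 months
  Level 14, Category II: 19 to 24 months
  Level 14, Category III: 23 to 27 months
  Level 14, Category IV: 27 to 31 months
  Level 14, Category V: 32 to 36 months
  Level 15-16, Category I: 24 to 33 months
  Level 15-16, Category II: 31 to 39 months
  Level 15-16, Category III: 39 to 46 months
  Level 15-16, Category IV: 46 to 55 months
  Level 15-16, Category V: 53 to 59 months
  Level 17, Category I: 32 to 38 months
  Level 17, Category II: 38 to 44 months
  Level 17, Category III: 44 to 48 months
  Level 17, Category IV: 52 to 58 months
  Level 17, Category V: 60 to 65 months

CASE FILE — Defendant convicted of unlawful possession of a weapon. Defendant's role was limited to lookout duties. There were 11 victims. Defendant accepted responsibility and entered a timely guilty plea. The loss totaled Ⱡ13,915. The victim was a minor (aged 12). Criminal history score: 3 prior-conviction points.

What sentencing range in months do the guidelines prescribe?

Base offense level for unlawful possession of a weapon: 9.
S1 applies: 9 − 2 = 7.
S2 applies (level before this adjustment is 7 < 16, so +1): 7 + 1 = 8.
S4 applies: 8 + 1 = 9.
S5 applies: 9 − 3 = 6.
S6 does not apply.
S7 applies: 6 + 1 = 7.
Final offense level: 7.
Criminal history: 3 prior points → Category I (0-4).
Level 7 falls in the 1-7 band.
Grid: Level 1-7 × Category I = 0-9 months.

0-9 months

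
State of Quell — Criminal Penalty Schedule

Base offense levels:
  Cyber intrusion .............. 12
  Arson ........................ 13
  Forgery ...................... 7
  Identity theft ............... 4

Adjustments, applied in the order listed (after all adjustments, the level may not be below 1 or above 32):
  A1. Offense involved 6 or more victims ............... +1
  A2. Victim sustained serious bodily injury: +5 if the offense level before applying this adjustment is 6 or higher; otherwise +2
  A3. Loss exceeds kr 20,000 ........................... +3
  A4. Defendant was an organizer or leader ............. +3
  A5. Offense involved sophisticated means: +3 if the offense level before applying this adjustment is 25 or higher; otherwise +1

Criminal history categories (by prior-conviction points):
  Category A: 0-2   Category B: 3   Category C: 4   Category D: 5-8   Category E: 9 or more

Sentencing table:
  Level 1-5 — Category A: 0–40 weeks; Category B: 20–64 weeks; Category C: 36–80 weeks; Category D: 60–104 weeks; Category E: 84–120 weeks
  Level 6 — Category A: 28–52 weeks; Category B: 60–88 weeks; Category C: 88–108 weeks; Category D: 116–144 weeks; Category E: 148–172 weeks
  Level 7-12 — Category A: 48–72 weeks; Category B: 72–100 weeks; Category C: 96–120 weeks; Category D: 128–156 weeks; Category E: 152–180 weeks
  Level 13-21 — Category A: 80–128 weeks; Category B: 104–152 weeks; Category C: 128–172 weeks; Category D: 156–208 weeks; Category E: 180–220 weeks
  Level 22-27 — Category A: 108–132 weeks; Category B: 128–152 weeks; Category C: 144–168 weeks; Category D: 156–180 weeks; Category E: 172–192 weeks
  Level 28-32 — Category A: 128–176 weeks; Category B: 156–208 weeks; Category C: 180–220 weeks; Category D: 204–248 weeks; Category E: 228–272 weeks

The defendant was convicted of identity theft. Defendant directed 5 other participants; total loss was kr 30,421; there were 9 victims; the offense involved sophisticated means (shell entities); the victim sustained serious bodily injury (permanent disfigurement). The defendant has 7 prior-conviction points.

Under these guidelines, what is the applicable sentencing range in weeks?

Base offense level for identity theft: 4.
A1 applies: 4 + 1 = 5.
A2 applies (level before this adjustment is 5 < 6, so +2): 5 + 2 = 7.
A3 applies: 7 + 3 = 10.
A4 applies: 10 + 3 = 13.
A5 applies (level before this adjustment is 13 < 25, so +1): 13 + 1 = 14.
Final offense level: 14.
Criminal history: 7 prior points → Category D (5-8).
Level 14 falls in the 13-21 band.
Grid: Level 13-21 × Category D = 156-208 weeks.

156-208 weeks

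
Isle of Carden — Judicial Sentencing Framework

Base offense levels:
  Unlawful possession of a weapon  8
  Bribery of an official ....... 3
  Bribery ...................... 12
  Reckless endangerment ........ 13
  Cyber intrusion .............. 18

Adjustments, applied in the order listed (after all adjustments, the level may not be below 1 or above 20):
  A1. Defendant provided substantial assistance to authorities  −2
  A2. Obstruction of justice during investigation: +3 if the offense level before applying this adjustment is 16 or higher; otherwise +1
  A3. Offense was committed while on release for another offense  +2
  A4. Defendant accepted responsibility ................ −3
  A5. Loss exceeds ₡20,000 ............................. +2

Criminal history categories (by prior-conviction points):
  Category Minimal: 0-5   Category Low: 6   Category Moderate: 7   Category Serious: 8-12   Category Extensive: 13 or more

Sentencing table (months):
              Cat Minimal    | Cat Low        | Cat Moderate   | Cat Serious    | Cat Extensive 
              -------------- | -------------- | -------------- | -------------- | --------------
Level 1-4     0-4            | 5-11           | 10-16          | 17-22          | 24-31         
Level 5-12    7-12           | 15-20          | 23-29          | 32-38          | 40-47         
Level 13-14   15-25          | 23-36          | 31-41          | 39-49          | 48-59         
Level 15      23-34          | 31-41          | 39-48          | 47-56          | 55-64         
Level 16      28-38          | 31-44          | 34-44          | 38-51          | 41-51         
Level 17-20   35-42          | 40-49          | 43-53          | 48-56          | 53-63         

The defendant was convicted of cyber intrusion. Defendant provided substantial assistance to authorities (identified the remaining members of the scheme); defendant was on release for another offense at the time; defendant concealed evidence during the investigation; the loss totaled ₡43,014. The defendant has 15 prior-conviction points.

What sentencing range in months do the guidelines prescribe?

53-63 months

Base offense level for cyber intrusion: 18.
A1 applies: 18 − 2 = 16.
A2 applies (level before this adjustment is 16 ≥ 16, so +3): 16 + 3 = 19.
A3 applies: 19 + 2 = 21.
A4 does not apply.
A5 applies: 21 + 2 = 23.
Level 23 exceeds the maximum of 20; capped at 20.
Final offense level: 20.
Criminal history: 15 prior points → Category Extensive (13+).
Level 20 falls in the 17-20 band.
Grid: Level 17-20 × Category Extensive = 53-63 months.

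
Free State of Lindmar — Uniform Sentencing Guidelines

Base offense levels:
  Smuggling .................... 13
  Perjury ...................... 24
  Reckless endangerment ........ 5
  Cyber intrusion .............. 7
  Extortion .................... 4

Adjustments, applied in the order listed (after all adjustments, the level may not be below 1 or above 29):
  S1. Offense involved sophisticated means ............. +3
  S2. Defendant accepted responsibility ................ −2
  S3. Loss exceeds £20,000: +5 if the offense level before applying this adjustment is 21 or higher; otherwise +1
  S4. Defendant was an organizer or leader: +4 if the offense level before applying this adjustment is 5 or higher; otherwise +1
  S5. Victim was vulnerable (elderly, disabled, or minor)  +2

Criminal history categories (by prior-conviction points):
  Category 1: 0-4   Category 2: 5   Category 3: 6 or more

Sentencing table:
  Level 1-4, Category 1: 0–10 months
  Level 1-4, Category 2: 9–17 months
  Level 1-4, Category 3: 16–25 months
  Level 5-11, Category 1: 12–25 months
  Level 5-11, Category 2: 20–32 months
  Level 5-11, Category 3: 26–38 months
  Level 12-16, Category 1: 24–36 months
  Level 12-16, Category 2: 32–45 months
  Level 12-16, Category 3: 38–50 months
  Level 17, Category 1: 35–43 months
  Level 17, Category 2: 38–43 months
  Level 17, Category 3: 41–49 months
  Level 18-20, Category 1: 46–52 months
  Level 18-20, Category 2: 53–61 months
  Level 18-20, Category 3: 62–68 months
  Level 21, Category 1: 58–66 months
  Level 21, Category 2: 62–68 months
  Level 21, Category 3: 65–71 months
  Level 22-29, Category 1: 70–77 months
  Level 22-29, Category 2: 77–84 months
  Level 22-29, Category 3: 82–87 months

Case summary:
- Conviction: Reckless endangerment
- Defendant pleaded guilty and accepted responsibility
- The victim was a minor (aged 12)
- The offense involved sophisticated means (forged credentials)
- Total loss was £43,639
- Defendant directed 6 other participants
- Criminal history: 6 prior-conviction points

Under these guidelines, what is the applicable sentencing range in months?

Base offense level for reckless endangerment: 5.
S1 applies: 5 + 3 = 8.
S2 applies: 8 − 2 = 6.
S3 applies (level before this adjustment is 6 < 21, so +1): 6 + 1 = 7.
S4 applies (level before this adjustment is 7 ≥ 5, so +4): 7 + 4 = 11.
S5 applies: 11 + 2 = 13.
Final offense level: 13.
Criminal history: 6 prior points → Category 3 (6+).
Level 13 falls in the 12-16 band.
Grid: Level 12-16 × Category 3 = 38-50 months.

38-50 months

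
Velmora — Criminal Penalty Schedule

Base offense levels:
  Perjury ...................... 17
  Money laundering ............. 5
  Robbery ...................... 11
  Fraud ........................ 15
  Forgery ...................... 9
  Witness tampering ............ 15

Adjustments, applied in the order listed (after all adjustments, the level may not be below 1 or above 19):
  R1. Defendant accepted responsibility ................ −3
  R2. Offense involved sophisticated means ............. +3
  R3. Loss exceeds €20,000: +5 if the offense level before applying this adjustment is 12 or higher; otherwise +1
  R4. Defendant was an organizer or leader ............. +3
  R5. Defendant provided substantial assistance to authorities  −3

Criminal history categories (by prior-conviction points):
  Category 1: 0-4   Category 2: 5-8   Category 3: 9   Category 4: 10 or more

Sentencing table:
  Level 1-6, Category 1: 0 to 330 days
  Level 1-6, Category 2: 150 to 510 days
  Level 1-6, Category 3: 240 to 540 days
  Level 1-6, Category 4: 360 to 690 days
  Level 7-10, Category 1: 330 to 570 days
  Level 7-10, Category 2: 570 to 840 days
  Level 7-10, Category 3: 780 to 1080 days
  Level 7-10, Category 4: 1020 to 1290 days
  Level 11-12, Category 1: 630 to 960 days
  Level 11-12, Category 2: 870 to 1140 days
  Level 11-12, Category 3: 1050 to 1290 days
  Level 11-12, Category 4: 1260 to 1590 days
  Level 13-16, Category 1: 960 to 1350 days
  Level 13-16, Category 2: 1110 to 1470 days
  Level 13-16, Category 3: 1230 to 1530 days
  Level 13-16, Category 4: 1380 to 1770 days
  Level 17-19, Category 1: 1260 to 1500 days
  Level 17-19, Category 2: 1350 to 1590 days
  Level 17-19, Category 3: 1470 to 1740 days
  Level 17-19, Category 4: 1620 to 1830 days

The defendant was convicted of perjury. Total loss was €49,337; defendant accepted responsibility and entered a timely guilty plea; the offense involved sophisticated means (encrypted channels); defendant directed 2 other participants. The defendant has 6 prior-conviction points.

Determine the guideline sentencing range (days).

Base offense level for perjury: 17.
R1 applies: 17 − 3 = 14.
R2 applies: 14 + 3 = 17.
R3 applies (level before this adjustment is 17 ≥ 12, so +5): 17 + 5 = 22.
R4 applies: 22 + 3 = 25.
R5 does not apply.
Level 25 exceeds the maximum of 19; capped at 19.
Final offense level: 19.
Criminal history: 6 prior points → Category 2 (5-8).
Level 19 falls in the 17-19 band.
Grid: Level 17-19 × Category 2 = 1350-1590 days.

1350-1590 days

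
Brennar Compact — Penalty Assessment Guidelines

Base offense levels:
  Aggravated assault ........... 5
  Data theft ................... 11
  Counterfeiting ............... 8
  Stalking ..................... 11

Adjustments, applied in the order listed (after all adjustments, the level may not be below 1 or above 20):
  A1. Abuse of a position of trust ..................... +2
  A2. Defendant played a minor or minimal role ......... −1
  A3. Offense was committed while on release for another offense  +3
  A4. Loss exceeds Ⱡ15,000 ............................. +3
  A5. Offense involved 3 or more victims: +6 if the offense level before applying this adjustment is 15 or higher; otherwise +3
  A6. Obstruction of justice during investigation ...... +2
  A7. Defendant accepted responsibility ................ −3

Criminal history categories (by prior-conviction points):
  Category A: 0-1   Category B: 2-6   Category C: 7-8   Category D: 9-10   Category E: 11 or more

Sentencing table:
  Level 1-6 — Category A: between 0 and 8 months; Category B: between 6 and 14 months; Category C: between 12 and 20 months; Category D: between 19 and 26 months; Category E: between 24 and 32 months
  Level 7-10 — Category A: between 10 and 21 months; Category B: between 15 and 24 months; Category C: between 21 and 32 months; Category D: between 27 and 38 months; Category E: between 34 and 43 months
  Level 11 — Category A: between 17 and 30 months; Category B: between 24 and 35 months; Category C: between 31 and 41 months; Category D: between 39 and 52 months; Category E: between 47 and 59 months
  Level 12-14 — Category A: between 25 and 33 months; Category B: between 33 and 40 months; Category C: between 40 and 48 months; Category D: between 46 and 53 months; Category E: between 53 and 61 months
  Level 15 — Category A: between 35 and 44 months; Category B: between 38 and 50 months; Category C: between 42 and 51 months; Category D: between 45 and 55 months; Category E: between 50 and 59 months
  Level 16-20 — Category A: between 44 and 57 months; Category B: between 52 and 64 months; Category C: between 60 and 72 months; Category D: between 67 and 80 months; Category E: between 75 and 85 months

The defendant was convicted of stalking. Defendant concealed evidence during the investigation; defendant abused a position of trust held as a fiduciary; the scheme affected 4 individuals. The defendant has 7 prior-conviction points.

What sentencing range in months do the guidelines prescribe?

Base offense level for stalking: 11.
A1 applies: 11 + 2 = 13.
A2 does not apply.
A5 applies (level before this adjustment is 13 < 15, so +3): 13 + 3 = 16.
A6 applies: 16 + 2 = 18.
Final offense level: 18.
Criminal history: 7 prior points → Category C (7-8).
Level 18 falls in the 16-20 band.
Grid: Level 16-20 × Category C = 60-72 months.

60-72 months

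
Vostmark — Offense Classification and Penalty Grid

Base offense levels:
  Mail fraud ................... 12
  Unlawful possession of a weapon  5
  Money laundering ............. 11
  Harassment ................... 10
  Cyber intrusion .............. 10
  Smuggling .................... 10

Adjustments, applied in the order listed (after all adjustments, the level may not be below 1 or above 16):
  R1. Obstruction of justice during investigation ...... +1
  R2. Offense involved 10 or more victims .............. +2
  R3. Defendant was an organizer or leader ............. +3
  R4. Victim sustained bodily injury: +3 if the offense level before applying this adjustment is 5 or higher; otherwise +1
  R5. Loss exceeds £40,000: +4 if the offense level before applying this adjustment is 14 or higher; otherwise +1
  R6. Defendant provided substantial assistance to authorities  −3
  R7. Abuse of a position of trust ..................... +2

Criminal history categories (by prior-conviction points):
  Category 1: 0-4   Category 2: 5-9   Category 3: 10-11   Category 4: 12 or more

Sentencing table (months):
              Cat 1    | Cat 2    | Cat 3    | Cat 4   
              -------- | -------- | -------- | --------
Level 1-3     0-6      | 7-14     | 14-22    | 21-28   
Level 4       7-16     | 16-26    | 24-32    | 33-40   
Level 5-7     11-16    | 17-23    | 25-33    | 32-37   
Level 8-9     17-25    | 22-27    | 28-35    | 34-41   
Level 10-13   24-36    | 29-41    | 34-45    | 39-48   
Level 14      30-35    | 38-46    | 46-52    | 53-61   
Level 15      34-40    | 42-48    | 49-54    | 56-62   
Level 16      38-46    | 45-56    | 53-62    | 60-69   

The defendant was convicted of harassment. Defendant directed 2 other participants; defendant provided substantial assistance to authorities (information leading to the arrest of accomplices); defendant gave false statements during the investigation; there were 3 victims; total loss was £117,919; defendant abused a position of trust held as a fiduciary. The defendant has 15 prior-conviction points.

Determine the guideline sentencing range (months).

60-69 months

Base offense level for harassment: 10.
R1 applies: 10 + 1 = 11.
R3 applies: 11 + 3 = 14.
R4 does not apply.
R5 applies (level before this adjustment is 14 ≥ 14, so +4): 14 + 4 = 18.
R6 applies: 18 − 3 = 15.
R7 applies: 15 + 2 = 17.
Level 17 exceeds the maximum of 16; capped at 16.
Final offense level: 16.
Criminal history: 15 prior points → Category 4 (12+).
Level 16 falls in the 16 band.
Grid: Level 16 × Category 4 = 60-69 months.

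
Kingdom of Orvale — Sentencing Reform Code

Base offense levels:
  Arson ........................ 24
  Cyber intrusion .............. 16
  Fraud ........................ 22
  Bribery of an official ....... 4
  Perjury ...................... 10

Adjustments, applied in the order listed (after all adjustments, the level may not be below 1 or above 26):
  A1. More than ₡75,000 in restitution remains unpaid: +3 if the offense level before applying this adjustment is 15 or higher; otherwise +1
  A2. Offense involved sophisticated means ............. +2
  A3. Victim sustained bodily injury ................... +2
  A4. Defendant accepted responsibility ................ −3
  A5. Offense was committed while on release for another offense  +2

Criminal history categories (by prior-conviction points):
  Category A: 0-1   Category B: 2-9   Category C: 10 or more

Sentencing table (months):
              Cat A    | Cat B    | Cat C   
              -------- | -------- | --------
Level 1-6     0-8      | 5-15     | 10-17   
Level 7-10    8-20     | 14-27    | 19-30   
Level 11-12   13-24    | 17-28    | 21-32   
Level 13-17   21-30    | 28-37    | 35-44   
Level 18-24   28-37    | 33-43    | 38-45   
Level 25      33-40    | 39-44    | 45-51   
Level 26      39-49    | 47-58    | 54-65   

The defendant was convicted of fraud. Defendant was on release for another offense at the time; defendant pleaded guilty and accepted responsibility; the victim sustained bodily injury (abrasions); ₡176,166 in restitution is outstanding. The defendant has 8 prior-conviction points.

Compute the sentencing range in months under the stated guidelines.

Base offense level for fraud: 22.
A1 applies (level before this adjustment is 22 ≥ 15, so +3): 22 + 3 = 25.
A2 does not apply.
A3 applies: 25 + 2 = 27.
A4 applies: 27 − 3 = 24.
A5 applies: 24 + 2 = 26.
Final offense level: 26.
Criminal history: 8 prior points → Category B (2-9).
Level 26 falls in the 26 band.
Grid: Level 26 × Category B = 47-58 months.

47-58 months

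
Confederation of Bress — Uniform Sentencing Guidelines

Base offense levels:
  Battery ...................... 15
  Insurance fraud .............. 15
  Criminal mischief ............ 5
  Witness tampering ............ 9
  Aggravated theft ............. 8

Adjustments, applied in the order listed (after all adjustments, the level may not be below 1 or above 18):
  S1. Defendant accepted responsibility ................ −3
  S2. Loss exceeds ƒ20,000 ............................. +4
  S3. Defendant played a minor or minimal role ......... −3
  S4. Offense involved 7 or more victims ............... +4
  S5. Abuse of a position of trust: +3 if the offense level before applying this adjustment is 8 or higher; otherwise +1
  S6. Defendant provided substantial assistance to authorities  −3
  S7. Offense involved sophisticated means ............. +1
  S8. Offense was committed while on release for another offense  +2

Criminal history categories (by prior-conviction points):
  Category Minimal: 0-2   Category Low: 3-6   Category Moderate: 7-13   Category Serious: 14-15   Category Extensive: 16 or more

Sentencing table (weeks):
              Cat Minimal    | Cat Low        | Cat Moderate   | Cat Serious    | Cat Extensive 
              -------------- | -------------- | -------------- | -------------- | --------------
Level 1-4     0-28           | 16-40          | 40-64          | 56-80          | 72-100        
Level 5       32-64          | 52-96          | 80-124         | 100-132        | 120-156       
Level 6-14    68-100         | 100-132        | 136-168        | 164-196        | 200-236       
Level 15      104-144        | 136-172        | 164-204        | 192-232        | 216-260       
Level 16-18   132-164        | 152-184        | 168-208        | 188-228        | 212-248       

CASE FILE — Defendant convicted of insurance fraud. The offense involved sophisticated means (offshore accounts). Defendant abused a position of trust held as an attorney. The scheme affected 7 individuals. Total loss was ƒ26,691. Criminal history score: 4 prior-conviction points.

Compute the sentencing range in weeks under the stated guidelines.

Base offense level for insurance fraud: 15.
S1 does not apply.
S2 applies: 15 + 4 = 19.
S3 does not apply.
S4 applies: 19 + 4 = 23.
S5 applies (level before this adjustment is 23 ≥ 8, so +3): 23 + 3 = 26.
S7 applies: 26 + 1 = 27.
Level 27 exceeds the maximum of 18; capped at 18.
Final offense level: 18.
Criminal history: 4 prior points → Category Low (3-6).
Level 18 falls in the 16-18 band.
Grid: Level 16-18 × Category Low = 152-184 weeks.

152-184 weeks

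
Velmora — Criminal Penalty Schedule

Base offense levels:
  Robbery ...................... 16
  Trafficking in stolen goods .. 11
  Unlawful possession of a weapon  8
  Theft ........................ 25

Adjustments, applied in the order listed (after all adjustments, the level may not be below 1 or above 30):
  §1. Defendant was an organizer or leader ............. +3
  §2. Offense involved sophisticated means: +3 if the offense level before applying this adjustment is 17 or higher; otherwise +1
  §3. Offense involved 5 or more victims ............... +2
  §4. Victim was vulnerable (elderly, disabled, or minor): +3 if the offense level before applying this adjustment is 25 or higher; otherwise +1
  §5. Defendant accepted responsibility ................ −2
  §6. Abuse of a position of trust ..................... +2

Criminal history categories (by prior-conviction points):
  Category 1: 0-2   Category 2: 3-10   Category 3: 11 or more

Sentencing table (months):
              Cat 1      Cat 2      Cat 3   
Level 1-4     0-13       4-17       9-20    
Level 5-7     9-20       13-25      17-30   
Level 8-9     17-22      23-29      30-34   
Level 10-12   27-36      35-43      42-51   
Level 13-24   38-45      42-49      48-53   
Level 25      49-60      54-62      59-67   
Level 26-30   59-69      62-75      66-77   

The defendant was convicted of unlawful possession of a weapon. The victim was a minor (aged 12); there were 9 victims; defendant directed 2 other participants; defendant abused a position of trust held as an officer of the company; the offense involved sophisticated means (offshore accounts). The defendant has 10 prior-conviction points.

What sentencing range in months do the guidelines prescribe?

Base offense level for unlawful possession of a weapon: 8.
§1 applies: 8 + 3 = 11.
§2 applies (level before this adjustment is 11 < 17, so +1): 11 + 1 = 12.
§3 applies: 12 + 2 = 14.
§4 applies (level before this adjustment is 14 < 25, so +1): 14 + 1 = 15.
§6 applies: 15 + 2 = 17.
Final offense level: 17.
Criminal history: 10 prior points → Category 2 (3-10).
Level 17 falls in the 13-24 band.
Grid: Level 13-24 × Category 2 = 42-49 months.

42-49 months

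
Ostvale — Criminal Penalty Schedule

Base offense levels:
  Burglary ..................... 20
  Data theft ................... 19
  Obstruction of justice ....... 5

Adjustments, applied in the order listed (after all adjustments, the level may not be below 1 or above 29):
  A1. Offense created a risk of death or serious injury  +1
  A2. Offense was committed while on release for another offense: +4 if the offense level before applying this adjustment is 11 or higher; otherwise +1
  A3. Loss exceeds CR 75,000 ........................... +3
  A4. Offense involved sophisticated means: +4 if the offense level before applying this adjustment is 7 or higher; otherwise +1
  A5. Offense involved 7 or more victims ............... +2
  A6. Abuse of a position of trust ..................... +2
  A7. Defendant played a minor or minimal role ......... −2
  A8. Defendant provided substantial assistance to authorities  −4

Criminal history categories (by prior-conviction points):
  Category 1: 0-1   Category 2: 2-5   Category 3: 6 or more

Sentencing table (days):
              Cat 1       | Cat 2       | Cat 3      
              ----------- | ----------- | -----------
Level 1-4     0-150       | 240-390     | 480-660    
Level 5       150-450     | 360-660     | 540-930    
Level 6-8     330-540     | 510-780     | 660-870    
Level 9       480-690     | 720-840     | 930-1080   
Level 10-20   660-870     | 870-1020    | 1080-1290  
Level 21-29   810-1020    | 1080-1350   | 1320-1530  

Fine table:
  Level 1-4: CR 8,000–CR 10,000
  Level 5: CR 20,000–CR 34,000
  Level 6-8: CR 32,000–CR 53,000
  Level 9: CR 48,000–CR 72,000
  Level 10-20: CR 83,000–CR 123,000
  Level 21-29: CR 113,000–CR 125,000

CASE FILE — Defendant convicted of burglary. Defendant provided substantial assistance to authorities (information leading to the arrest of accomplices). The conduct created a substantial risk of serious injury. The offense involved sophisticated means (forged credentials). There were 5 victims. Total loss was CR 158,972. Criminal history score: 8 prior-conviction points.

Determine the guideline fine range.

Base offense level for burglary: 20.
A1 applies: 20 + 1 = 21.
A3 applies: 21 + 3 = 24.
A4 applies (level before this adjustment is 24 ≥ 7, so +4): 24 + 4 = 28.
A5 does not apply.
A6 does not apply.
A8 applies: 28 − 4 = 24.
Final offense level: 24.
Level 24 falls in the 21-29 band.
Fine table: Level 21-29 → CR 113,000–CR 125,000.

CR 113,000–CR 125,000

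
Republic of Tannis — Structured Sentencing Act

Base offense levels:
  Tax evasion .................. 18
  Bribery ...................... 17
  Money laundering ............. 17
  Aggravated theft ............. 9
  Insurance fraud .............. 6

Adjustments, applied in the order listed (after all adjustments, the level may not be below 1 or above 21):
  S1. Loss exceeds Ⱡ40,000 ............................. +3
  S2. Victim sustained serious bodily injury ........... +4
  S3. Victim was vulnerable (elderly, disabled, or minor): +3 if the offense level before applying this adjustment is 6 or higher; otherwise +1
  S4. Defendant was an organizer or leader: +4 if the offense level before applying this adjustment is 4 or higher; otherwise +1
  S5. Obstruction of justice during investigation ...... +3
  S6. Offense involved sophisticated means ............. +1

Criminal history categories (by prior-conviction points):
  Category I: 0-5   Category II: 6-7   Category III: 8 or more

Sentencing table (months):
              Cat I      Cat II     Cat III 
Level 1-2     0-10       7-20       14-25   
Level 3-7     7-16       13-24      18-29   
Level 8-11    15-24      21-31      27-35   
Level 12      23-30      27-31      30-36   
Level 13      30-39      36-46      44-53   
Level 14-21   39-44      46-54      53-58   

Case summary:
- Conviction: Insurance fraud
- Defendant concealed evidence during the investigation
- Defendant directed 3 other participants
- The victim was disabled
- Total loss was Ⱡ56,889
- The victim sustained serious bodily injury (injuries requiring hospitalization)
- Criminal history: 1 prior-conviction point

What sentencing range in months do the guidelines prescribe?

39-44 months

Base offense level for insurance fraud: 6.
S1 applies: 6 + 3 = 9.
S2 applies: 9 + 4 = 13.
S3 applies (level before this adjustment is 13 ≥ 6, so +3): 13 + 3 = 16.
S4 applies (level before this adjustment is 16 ≥ 4, so +4): 16 + 4 = 20.
S5 applies: 20 + 3 = 23.
S6 does not apply.
Level 23 exceeds the maximum of 21; capped at 21.
Final offense level: 21.
Criminal history: 1 prior point → Category I (0-5).
Level 21 falls in the 14-21 band.
Grid: Level 14-21 × Category I = 39-44 months.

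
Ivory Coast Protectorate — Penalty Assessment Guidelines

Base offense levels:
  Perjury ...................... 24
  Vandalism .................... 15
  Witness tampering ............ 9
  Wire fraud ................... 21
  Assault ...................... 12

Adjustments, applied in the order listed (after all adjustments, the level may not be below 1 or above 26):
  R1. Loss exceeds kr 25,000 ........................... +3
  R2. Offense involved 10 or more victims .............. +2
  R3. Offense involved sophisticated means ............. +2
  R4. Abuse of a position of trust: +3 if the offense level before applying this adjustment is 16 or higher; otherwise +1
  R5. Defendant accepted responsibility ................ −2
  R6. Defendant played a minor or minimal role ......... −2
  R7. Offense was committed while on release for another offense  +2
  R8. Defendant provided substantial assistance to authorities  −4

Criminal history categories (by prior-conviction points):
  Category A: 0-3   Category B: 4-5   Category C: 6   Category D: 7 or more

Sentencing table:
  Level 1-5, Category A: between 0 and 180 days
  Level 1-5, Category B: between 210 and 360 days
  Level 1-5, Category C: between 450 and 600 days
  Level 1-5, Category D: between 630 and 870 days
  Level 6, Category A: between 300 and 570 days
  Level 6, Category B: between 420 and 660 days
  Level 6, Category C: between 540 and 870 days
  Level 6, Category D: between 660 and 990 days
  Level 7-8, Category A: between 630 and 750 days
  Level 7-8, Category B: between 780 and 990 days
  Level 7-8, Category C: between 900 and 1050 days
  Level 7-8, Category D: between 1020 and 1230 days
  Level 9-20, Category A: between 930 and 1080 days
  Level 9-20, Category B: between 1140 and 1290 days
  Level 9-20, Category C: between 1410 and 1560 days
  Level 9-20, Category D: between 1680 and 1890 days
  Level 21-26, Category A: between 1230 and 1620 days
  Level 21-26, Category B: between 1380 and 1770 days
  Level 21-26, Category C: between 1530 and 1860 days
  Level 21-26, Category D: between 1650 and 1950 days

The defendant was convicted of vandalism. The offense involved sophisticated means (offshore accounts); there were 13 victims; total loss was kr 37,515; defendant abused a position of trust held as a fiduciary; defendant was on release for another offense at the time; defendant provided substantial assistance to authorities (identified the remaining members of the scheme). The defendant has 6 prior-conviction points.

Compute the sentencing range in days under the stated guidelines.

1530-1860 days

Base offense level for vandalism: 15.
R1 applies: 15 + 3 = 18.
R2 applies: 18 + 2 = 20.
R3 applies: 20 + 2 = 22.
R4 applies (level before this adjustment is 22 ≥ 16, so +3): 22 + 3 = 25.
R5 does not apply.
R6 does not apply.
R7 applies: 25 + 2 = 27.
R8 applies: 27 − 4 = 23.
Final offense level: 23.
Criminal history: 6 prior points → Category C (6).
Level 23 falls in the 21-26 band.
Grid: Level 21-26 × Category C = 1530-1860 days.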